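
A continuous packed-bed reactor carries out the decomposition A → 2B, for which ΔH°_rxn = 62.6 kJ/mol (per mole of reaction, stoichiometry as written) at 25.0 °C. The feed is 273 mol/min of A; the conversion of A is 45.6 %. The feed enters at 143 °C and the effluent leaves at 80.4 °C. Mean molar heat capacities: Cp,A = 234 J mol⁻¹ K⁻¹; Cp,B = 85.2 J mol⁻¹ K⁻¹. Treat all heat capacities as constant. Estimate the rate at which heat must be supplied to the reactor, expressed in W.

Q_in = 55900 W

Extent of reaction ξ = 0.456 × 273 = 124.49 mol/min
Reaction term: ξ·ΔH°_rxn = 124.49 × 62.6 = 7792.9 kJ/min
Sensible, feed 143→25 °C: -7538.1 kJ/min
Outlet flows (mol/min): A 148.51, B 248.98
Sensible, products 25→80.4 °C: 3100.4 kJ/min
Q = ΔH = 3355.3 kJ/min = 55.922 kW
Heat supplied = 55922 W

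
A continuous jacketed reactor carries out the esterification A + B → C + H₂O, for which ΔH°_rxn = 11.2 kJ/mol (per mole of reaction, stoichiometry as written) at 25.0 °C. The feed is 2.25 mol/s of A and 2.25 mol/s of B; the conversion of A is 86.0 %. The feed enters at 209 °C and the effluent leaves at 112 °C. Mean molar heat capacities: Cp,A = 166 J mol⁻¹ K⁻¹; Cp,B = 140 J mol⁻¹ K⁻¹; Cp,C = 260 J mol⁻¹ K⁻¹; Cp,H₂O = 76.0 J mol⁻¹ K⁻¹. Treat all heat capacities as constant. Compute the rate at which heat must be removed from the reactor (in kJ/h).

Extent of reaction ξ = 0.860 × 2.25 = 1.935 mol/s
Reaction term: ξ·ΔH°_rxn = 1.935 × 11.2 = 21.672 kJ/s
Sensible, feed 209→25 °C: -126.68 kJ/s
Outlet flows (mol/s): A 0.315, B 0.315, C 1.935, H₂O 1.935
Sensible, products 25→112 °C: 64.95 kJ/s
Q = ΔH = -40.062 kJ/s = -40.062 kW
Heat removed = 144220 kJ/h

Q_out = 144000 kJ/h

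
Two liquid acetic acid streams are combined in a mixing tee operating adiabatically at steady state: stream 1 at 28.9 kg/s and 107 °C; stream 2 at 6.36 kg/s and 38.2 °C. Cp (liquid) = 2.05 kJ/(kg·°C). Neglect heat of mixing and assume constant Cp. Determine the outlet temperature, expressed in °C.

No heat crosses the boundary, so H_out = H_in.
T_out = Σ ṁᵢCp,ᵢTᵢ / Σ ṁᵢCp,ᵢ
      = 6837.3 / 72.283 = 94.59 °C

T_out = 94.6 °C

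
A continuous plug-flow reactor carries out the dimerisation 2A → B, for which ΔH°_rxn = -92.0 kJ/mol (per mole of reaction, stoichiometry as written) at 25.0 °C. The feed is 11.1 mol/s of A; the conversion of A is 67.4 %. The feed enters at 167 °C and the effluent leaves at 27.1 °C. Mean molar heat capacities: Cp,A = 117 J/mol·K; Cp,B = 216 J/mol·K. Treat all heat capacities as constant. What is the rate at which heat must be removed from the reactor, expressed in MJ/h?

Extent of reaction ξ = 0.674 × 11.1 / 2 = 3.7407 mol/s
Reaction term: ξ·ΔH°_rxn = 3.7407 × -92.0 = -344.14 kJ/s
Sensible, feed 167→25 °C: -184.42 kJ/s
Outlet flows (mol/s): A 3.6186, B 3.7407
Sensible, products 25→27.1 °C: 2.5859 kJ/s
Q = ΔH = -525.97 kJ/s = -525.97 kW
Heat removed = 1893.5 MJ/h

Q_out = 1890 MJ/h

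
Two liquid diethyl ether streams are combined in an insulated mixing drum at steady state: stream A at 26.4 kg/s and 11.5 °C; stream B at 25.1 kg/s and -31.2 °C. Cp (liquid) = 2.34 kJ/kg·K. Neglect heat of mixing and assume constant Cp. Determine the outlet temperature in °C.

T_out = -9.31 °C

Adiabatic, steady state ⇒ Σ ṁᵢCp,ᵢ(T_out − Tᵢ) = 0
Σ ṁᵢCp,ᵢTᵢ = 26.4×2.34×11.5 + 25.1×2.34×-31.2 = -1122.1
Σ ṁᵢCp,ᵢ = 26.4×2.34 + 25.1×2.34 = 120.51
T_out = -1122.1 / 120.51 = -9.3111 °C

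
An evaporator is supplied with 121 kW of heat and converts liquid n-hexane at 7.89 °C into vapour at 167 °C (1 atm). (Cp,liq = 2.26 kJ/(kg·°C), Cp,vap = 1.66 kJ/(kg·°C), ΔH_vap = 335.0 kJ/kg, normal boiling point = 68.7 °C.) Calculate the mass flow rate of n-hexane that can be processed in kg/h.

Δh = 2.26×(68.7−7.89) + 335.0 + 1.66×(167−68.7) = 635.61 kJ/kg
Q = 121 kW = 121 kJ/s = 435600 kJ/h
ṁ = Q/Δh = 435600 / 635.61 = 685.33 kg/h

ṁ = 685 kg/h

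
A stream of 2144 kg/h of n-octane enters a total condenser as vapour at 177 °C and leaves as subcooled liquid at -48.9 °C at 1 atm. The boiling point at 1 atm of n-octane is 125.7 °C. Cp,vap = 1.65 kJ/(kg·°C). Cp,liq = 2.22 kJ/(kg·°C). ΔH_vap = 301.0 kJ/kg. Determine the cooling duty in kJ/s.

vapour 177→125.7 °C: -84.645 kJ/kg
condensation at 125.7 °C: -301 kJ/kg
liquid 125.7→-48.9 °C: -387.61 kJ/kg
Δh = -84.645 + -301 + -387.61 = -773.26 kJ/kg
Q = ṁ·Δh = 2144 kg/h × -773.26 kJ/kg = -1.6579e+06 kJ/h
|Q| = 460.52 kW

Q_c = 461 kJ/s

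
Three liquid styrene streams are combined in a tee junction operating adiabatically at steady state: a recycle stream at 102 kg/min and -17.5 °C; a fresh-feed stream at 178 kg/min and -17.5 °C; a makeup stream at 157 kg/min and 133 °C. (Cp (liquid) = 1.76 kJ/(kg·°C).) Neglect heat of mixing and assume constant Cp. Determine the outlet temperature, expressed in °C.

No heat crosses the boundary, so H_out = H_in.
T_out = Σ ṁᵢCp,ᵢTᵢ / Σ ṁᵢCp,ᵢ
      = 28127 / 769.12 = 36.57 °C

T_out = 36.6 °C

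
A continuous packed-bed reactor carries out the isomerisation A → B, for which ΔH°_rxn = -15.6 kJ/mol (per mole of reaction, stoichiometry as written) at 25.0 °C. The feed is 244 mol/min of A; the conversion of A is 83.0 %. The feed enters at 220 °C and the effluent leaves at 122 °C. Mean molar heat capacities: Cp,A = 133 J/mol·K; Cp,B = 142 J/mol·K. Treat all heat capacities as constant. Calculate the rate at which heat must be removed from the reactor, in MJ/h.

Q_out = 370 MJ/h

Extent of reaction ξ = 0.830 × 244 = 202.52 mol/min
Reaction term: ξ·ΔH°_rxn = 202.52 × -15.6 = -3159.3 kJ/min
Sensible, feed 220→25 °C: -6328.1 kJ/min
Outlet flows (mol/min): A 41.48, B 202.52
Sensible, products 25→122 °C: 3324.6 kJ/min
Q = ΔH = -6162.8 kJ/min = -102.71 kW
Heat removed = 369.77 MJ/h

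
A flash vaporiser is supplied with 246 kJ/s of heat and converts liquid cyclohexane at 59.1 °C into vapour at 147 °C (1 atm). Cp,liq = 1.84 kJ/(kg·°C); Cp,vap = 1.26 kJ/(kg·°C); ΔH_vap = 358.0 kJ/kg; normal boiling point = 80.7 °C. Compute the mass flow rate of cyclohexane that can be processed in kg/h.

ṁ = 1840 kg/h

Δh = 1.84×(80.7−59.1) + 358.0 + 1.26×(147−80.7) = 481.28 kJ/kg
Q = 246 kJ/s = 246 kJ/s = 885600 kJ/h
ṁ = Q/Δh = 885600 / 481.28 = 1840.1 kg/h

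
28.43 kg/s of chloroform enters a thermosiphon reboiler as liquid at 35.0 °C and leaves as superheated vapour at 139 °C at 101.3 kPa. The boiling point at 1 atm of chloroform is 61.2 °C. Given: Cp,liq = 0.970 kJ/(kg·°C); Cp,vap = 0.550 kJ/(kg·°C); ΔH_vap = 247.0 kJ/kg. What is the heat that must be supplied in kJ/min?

Q = 538000 kJ/min

liquid 35.0→61.2 °C: 25.414 kJ/kg
vaporisation at 61.2 °C: 247 kJ/kg
vapour 61.2→139 °C: 42.79 kJ/kg
Δh = 25.414 + 247 + 42.79 = 315.2 kJ/kg
Q = ṁ·Δh = 28.43 kg/s × 315.2 kJ/kg = 8961.2 kJ/s
|Q| = 8961.2 kW = 537670 kJ/min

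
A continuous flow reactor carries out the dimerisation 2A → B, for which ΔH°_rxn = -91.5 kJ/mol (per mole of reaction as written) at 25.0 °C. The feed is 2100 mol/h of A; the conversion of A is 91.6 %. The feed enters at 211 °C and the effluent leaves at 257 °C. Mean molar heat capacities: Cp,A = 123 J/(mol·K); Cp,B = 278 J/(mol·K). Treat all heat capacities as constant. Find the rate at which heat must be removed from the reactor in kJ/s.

Extent of reaction ξ = 0.916 × 2100 / 2 = 961.8 mol/h
Reaction term: ξ·ΔH°_rxn = 961.8 × -91.5 = -88005 kJ/h
Sensible, feed 211→25 °C: -48044 kJ/h
Outlet flows (mol/h): A 176.4, B 961.8
Sensible, products 25→257 °C: 67066 kJ/h
Q = ΔH = -68982 kJ/h = -19.162 kW
Heat removed = 19.162 kJ/s

Q_out = 19.2 kJ/s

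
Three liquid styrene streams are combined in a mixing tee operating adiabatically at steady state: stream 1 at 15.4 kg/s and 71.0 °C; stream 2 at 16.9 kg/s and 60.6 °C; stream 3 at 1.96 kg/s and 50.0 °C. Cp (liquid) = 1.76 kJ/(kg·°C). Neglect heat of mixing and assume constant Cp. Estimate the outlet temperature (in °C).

Energy balance with Q = 0: Σ ṁᵢCp,ᵢ(T_out − Tᵢ) = 0
T_out = Σ ṁᵢCp,ᵢTᵢ / Σ ṁᵢCp,ᵢ
      = 3899.4 / 60.298 = 64.668 °C

T_out = 64.7 °C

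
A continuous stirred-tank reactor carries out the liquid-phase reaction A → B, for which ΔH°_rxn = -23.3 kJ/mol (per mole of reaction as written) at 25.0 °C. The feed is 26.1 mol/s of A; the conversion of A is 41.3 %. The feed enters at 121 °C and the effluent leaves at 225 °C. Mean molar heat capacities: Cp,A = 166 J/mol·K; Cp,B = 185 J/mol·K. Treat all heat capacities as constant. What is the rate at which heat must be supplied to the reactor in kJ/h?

Q_in = 865000 kJ/h

Extent of reaction ξ = 0.413 × 26.1 = 10.779 mol/s
Reaction term: ξ·ΔH°_rxn = 10.779 × -23.3 = -251.16 kJ/s
Sensible, feed 121→25 °C: -415.93 kJ/s
Outlet flows (mol/s): A 15.321, B 10.779
Sensible, products 25→225 °C: 907.48 kJ/s
Q = ΔH = 240.39 kJ/s = 240.39 kW
Heat supplied = 865420 kJ/h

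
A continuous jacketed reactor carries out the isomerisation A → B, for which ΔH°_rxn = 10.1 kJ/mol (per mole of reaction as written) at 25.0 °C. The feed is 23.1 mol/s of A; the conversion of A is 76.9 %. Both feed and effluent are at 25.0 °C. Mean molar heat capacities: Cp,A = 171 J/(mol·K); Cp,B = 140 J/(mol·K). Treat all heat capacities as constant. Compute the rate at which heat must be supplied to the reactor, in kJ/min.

Q_in = 10800 kJ/min

Extent of reaction ξ = 0.769 × 23.1 = 17.764 mol/s
Reaction term: ξ·ΔH°_rxn = 17.764 × 10.1 = 179.42 kJ/s
Q = ΔH = 179.42 kJ/s = 179.42 kW
Heat supplied = 10765 kJ/min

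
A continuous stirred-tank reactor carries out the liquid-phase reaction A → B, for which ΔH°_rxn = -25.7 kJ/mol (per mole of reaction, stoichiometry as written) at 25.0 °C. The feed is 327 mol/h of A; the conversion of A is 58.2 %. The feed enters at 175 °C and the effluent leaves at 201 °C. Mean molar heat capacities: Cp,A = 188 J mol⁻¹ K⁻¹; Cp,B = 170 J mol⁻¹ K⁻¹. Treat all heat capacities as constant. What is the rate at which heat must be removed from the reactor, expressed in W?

Extent of reaction ξ = 0.582 × 327 = 190.31 mol/h
Reaction term: ξ·ΔH°_rxn = 190.31 × -25.7 = -4891.1 kJ/h
Sensible, feed 175→25 °C: -9221.4 kJ/h
Outlet flows (mol/h): A 136.69, B 190.31
Sensible, products 25→201 °C: 10217 kJ/h
Q = ΔH = -3895.6 kJ/h = -1.0821 kW
Heat removed = 1082.1 W

Q_out = 1080 W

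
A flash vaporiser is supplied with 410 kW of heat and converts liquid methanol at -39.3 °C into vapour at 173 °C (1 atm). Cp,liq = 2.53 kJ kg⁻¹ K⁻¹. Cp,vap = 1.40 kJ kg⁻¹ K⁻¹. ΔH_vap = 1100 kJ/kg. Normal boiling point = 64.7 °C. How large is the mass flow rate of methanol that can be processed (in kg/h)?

ṁ = 974 kg/h

Δh = 2.53×(64.7−-39.3) + 1100 + 1.40×(173−64.7) = 1514.7 kJ/kg
Q = 410 kW = 410 kJ/s = 1.476e+06 kJ/h
ṁ = Q/Δh = 1.476e+06 / 1514.7 = 974.42 kg/h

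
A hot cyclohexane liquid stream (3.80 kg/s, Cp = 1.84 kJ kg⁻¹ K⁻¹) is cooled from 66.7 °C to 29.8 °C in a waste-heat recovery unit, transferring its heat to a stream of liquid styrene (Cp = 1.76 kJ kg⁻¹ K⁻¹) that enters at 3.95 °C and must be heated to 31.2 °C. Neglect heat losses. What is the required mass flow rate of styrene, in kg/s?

Heat released by hot stream: Q = 3.80 × 1.84 × (66.7 − 29.8) = 258 kJ/s
Energy balance on cold side (adiabatic exchanger): Q = ṁ_c·Cp_c·(T_c,out − T_c,in)
ṁ_c = 258 / [1.76 × (31.2 − 3.95)] = 5.3796 kg/s

ṁ_c = 5.38 kg/s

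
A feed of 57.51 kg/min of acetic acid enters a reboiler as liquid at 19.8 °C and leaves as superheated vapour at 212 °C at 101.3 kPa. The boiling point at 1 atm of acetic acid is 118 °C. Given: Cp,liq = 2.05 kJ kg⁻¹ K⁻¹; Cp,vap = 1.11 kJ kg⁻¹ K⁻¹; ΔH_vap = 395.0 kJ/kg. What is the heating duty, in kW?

Q = 672 kW

liquid 19.8→118 °C: 201.31 kJ/kg
vaporisation at 118 °C: 395 kJ/kg
vapour 118→212 °C: 104.34 kJ/kg
Δh = 201.31 + 395 + 104.34 = 700.65 kJ/kg
Q = ṁ·Δh = 57.51 kg/min × 700.65 kJ/kg = 40294 kJ/min
|Q| = 671.57 kW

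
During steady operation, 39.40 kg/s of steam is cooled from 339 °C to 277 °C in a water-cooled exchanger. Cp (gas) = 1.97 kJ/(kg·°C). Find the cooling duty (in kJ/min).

Q_c = 289000 kJ/min

Q = ṁ·Cp·ΔT = 39.40 × 1.97 × (277 − 339) = -4812.3 kJ/s
Cooling duty = 288740 kJ/min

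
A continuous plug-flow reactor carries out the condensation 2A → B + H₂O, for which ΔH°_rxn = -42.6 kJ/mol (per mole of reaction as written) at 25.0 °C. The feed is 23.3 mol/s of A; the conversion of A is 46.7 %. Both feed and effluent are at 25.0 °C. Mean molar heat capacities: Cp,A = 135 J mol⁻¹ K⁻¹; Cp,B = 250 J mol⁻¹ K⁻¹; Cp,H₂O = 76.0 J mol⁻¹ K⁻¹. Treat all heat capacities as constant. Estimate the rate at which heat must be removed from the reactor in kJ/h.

Q_out = 834000 kJ/h

Extent of reaction ξ = 0.467 × 23.3 / 2 = 5.4406 mol/s
Reaction term: ξ·ΔH°_rxn = 5.4406 × -42.6 = -231.77 kJ/s
Q = ΔH = -231.77 kJ/s = -231.77 kW
Heat removed = 834360 kJ/h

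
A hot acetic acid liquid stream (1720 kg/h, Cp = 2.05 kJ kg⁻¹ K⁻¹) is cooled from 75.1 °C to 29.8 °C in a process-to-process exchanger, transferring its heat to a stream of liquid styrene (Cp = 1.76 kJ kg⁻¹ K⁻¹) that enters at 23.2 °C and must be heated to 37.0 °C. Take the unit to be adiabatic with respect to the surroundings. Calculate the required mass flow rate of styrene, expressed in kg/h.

Heat released by hot stream: Q = 1720 × 2.05 × (75.1 − 29.8) = 159730 kJ/h
Energy balance on cold side (adiabatic exchanger): Q = ṁ_c·Cp_c·(T_c,out − T_c,in)
ṁ_c = 159730 / [1.76 × (37.0 − 23.2)] = 6576.4 kg/h

ṁ_c = 6580 kg/h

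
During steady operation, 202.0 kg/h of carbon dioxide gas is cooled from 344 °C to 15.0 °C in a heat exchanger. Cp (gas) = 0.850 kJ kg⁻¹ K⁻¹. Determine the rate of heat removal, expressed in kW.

Q = ṁ·Cp·ΔT = 202.0 × 0.850 × (15.0 − 344) = -56489 kJ/h
Converting: 56489 / 3600 s = 15.691 kW

Q_c = 15.7 kW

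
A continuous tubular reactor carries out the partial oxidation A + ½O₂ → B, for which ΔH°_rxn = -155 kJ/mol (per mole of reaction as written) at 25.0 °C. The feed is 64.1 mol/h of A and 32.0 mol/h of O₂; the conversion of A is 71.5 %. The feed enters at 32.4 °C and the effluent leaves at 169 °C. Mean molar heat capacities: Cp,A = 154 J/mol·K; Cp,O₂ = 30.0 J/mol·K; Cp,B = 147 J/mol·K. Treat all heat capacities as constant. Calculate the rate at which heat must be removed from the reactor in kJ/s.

Q_out = 1.60 kJ/s

Extent of reaction ξ = 0.715 × 64.1 = 45.831 mol/h
Reaction term: ξ·ΔH°_rxn = 45.831 × -155 = -7103.9 kJ/h
Sensible, feed 32.4→25 °C: -80.152 kJ/h
Outlet flows (mol/h): A 18.269, O₂ 9.0843, B 45.831
Sensible, products 25→169 °C: 1414.5 kJ/h
Q = ΔH = -5769.5 kJ/h = -1.6026 kW
Heat removed = 1.6026 kJ/s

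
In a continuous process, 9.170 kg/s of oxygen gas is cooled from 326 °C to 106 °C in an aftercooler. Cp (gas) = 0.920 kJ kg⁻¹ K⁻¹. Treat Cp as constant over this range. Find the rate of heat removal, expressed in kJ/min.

Q_c = 111000 kJ/min

Q = ṁ·Cp·ΔT = 9.170 × 0.920 × (106 − 326) = -1856 kJ/s
Cooling duty = 111360 kJ/min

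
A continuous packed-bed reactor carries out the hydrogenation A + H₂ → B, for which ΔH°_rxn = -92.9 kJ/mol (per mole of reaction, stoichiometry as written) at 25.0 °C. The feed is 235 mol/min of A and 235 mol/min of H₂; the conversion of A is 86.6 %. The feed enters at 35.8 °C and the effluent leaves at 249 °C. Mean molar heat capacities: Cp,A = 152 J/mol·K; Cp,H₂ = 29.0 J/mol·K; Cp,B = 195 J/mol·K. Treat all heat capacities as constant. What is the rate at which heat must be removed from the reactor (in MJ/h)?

Extent of reaction ξ = 0.866 × 235 = 203.51 mol/min
Reaction term: ξ·ΔH°_rxn = 203.51 × -92.9 = -18906 kJ/min
Sensible, feed 35.8→25 °C: -459.38 kJ/min
Outlet flows (mol/min): A 31.49, H₂ 31.49, B 203.51
Sensible, products 25→249 °C: 10166 kJ/min
Q = ΔH = -9199.4 kJ/min = -153.32 kW
Heat removed = 551.96 MJ/h

Q_out = 552 MJ/h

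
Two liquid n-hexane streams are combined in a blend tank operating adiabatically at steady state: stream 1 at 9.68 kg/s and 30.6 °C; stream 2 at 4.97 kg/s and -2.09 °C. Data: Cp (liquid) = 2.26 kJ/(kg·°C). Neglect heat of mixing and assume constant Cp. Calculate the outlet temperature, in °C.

T_out = 19.5 °C

Adiabatic, steady state ⇒ Σ ṁᵢCp,ᵢ(T_out − Tᵢ) = 0
Σ ṁᵢCp,ᵢTᵢ = 9.68×2.26×30.6 + 4.97×2.26×-2.09 = 645.95
Σ ṁᵢCp,ᵢ = 9.68×2.26 + 4.97×2.26 = 33.109
T_out = 645.95 / 33.109 = 19.51 °C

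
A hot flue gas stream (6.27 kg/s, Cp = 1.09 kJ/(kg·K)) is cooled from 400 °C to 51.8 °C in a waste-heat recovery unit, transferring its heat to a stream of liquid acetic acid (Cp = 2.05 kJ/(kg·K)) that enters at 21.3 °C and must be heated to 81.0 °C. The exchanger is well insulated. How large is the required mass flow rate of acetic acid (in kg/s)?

ṁ_c = 19.4 kg/s

Heat released by hot stream: Q = 6.27 × 1.09 × (400 − 51.8) = 2379.7 kJ/s
Energy balance on cold side (adiabatic exchanger): Q = ṁ_c·Cp_c·(T_c,out − T_c,in)
ṁ_c = 2379.7 / [2.05 × (81.0 − 21.3)] = 19.444 kg/s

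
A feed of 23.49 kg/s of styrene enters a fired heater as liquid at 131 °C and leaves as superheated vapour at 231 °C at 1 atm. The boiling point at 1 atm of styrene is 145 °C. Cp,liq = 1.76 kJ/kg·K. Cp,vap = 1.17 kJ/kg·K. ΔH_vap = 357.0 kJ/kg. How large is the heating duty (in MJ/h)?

liquid 131→145 °C: 24.64 kJ/kg
vaporisation at 145 °C: 357 kJ/kg
vapour 145→231 °C: 100.62 kJ/kg
Δh = 24.64 + 357 + 100.62 = 482.26 kJ/kg
Q = ṁ·Δh = 23.49 kg/s × 482.26 kJ/kg = 11328 kJ/s
|Q| = 11328 kW = 40782 MJ/h

Q = 40800 MJ/h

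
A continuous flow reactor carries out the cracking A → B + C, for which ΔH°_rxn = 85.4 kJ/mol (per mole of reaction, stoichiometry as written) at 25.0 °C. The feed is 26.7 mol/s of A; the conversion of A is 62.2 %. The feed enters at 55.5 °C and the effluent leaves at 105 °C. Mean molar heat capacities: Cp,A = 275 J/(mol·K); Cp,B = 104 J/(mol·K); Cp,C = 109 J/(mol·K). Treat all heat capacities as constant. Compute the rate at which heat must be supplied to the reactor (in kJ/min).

Q_in = 102000 kJ/min

Extent of reaction ξ = 0.622 × 26.7 = 16.607 mol/s
Reaction term: ξ·ΔH°_rxn = 16.607 × 85.4 = 1418.3 kJ/s
Sensible, feed 55.5→25 °C: -223.95 kJ/s
Outlet flows (mol/s): A 10.093, B 16.607, C 16.607
Sensible, products 25→105 °C: 505.03 kJ/s
Q = ΔH = 1699.4 kJ/s = 1699.4 kW
Heat supplied = 101960 kJ/min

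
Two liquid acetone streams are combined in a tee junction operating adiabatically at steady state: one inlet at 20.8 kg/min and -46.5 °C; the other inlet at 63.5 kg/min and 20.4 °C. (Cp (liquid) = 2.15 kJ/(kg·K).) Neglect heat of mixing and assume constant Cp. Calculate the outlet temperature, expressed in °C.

Adiabatic, steady state ⇒ Σ ṁᵢCp,ᵢ(T_out − Tᵢ) = 0
T_out = Σ ṁᵢCp,ᵢTᵢ / Σ ṁᵢCp,ᵢ
      = 705.63 / 181.25 = 3.8932 °C

T_out = 3.89 °C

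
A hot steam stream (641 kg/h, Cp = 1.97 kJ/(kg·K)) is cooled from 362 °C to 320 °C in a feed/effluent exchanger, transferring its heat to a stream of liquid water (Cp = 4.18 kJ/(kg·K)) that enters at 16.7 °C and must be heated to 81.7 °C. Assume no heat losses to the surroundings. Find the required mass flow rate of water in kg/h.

ṁ_c = 195 kg/h

Heat released by hot stream: Q = 641 × 1.97 × (362 − 320) = 53036 kJ/h
Energy balance on cold side (adiabatic exchanger): Q = ṁ_c·Cp_c·(T_c,out − T_c,in)
ṁ_c = 53036 / [4.18 × (81.7 − 16.7)] = 195.2 kg/h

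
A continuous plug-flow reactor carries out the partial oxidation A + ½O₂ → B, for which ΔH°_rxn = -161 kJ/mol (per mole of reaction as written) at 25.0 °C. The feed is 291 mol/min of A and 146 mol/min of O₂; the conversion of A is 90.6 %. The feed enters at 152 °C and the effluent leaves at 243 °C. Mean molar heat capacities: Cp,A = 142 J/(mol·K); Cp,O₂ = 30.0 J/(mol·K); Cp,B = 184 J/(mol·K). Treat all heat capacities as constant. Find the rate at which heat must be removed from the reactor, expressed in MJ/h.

Q_out = 2200 MJ/h

Extent of reaction ξ = 0.906 × 291 = 263.65 mol/min
Reaction term: ξ·ΔH°_rxn = 263.65 × -161 = -42447 kJ/min
Sensible, feed 152→25 °C: -5804.2 kJ/min
Outlet flows (mol/min): A 27.354, O₂ 14.177, B 263.65
Sensible, products 25→243 °C: 11515 kJ/min
Q = ΔH = -36736 kJ/min = -612.27 kW
Heat removed = 2204.2 MJ/h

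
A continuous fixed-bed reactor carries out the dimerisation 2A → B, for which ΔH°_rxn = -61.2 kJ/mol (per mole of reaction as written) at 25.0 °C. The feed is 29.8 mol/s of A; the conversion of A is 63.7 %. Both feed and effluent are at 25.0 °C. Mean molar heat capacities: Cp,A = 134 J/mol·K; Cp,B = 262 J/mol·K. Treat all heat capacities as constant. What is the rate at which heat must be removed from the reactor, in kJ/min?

Q_out = 34900 kJ/min

Extent of reaction ξ = 0.637 × 29.8 / 2 = 9.4913 mol/s
Reaction term: ξ·ΔH°_rxn = 9.4913 × -61.2 = -580.87 kJ/s
Q = ΔH = -580.87 kJ/s = -580.87 kW
Heat removed = 34852 kJ/min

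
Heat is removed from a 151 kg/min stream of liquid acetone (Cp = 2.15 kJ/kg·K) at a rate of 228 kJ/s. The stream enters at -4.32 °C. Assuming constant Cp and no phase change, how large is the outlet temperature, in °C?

Q = 228 kJ/s = 13680 kJ/min
ΔT = Q/(ṁ·Cp) = 13680/(151×2.15) = 42.138 K
T_out = -4.32 − 42.138 = -46.458 °C

T_out = -46.5 °C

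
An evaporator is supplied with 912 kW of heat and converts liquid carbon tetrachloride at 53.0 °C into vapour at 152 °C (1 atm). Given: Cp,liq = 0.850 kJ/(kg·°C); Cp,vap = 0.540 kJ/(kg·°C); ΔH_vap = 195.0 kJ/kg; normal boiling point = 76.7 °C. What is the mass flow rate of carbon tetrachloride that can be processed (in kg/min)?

ṁ = 214 kg/min

Δh = 0.850×(76.7−53.0) + 195.0 + 0.540×(152−76.7) = 255.81 kJ/kg
Q = 912 kW = 912 kJ/s = 54720 kJ/min
ṁ = Q/Δh = 54720 / 255.81 = 213.91 kg/min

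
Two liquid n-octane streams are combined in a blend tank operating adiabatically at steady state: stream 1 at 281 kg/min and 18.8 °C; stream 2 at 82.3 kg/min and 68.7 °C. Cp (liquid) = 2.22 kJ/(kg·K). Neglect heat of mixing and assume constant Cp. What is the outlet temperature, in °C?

T_out = 30.1 °C

No heat crosses the boundary, so H_out = H_in.
T_out = Σ ṁᵢCp,ᵢTᵢ / Σ ṁᵢCp,ᵢ
      = 24280 / 806.53 = 30.104 °C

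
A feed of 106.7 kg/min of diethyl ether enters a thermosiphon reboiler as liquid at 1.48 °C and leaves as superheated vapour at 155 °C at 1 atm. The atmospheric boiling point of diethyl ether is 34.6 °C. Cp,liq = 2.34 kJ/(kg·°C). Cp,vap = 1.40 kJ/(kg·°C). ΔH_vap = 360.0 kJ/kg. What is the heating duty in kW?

Q = 1080 kW

liquid 1.48→34.6 °C: 77.501 kJ/kg
vaporisation at 34.6 °C: 360 kJ/kg
vapour 34.6→155 °C: 168.56 kJ/kg
Δh = 77.501 + 360 + 168.56 = 606.06 kJ/kg
Q = ṁ·Δh = 106.7 kg/min × 606.06 kJ/kg = 64667 kJ/min
|Q| = 1077.8 kW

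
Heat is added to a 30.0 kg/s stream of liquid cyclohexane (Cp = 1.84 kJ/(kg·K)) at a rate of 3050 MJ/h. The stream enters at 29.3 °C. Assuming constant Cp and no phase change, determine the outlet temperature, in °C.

Q = 3050 MJ/h = 847.22 kJ/s
ΔT = Q/(ṁ·Cp) = 847.22/(30.0×1.84) = 15.348 K
T_out = 29.3 + 15.348 = 44.648 °C

T_out = 44.6 °C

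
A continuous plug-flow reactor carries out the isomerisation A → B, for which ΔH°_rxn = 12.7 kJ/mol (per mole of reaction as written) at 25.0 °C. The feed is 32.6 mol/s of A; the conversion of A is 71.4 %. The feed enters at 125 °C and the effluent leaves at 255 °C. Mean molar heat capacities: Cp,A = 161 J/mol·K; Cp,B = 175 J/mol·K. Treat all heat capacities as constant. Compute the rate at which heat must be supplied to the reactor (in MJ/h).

Extent of reaction ξ = 0.714 × 32.6 = 23.276 mol/s
Reaction term: ξ·ΔH°_rxn = 23.276 × 12.7 = 295.61 kJ/s
Sensible, feed 125→25 °C: -524.86 kJ/s
Outlet flows (mol/s): A 9.3236, B 23.276
Sensible, products 25→255 °C: 1282.1 kJ/s
Q = ΔH = 1052.9 kJ/s = 1052.9 kW
Heat supplied = 3790.4 MJ/h

Q_in = 3790 MJ/h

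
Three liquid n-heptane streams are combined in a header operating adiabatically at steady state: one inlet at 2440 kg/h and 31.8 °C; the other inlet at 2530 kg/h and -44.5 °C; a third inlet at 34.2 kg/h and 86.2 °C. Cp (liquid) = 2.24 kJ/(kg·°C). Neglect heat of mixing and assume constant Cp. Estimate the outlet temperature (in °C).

Energy balance with Q = 0: Σ ṁᵢCp,ᵢ(T_out − Tᵢ) = 0
Σ ṁᵢCp,ᵢTᵢ = 2440×2.24×31.8 + 2530×2.24×-44.5 + 34.2×2.24×86.2 = -71781
Σ ṁᵢCp,ᵢ = 2440×2.24 + 2530×2.24 + 34.2×2.24 = 11209
T_out = -71781 / 11209 = -6.4036 °C

T_out = -6.40 °C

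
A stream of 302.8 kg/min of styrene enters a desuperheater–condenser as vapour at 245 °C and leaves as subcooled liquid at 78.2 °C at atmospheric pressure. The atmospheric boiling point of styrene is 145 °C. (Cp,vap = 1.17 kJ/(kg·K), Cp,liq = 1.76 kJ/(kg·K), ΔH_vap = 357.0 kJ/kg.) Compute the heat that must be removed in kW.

Q_c = 2990 kW

vapour 245→145 °C: -117 kJ/kg
condensation at 145 °C: -357 kJ/kg
liquid 145→78.2 °C: -117.57 kJ/kg
Δh = -117 + -357 + -117.57 = -591.57 kJ/kg
Q = ṁ·Δh = 302.8 kg/min × -591.57 kJ/kg = -179130 kJ/min
|Q| = 2985.4 kW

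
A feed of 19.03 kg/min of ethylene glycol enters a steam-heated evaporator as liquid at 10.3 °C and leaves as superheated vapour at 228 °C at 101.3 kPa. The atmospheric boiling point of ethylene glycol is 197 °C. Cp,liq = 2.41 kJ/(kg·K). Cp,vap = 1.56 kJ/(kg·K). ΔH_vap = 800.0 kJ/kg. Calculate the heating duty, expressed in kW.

Q = 412 kW

liquid 10.3→197 °C: 449.95 kJ/kg
vaporisation at 197 °C: 800 kJ/kg
vapour 197→228 °C: 48.36 kJ/kg
Δh = 449.95 + 800 + 48.36 = 1298.3 kJ/kg
Q = ṁ·Δh = 19.03 kg/min × 1298.3 kJ/kg = 24707 kJ/min
|Q| = 411.78 kW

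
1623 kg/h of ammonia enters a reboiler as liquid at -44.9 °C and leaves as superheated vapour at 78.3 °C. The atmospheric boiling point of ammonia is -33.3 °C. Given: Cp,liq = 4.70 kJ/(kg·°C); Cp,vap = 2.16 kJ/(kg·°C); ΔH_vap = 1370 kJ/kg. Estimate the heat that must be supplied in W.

liquid -44.9→-33.3 °C: 54.52 kJ/kg
vaporisation at -33.3 °C: 1370 kJ/kg
vapour -33.3→78.3 °C: 241.06 kJ/kg
Δh = 54.52 + 1370 + 241.06 = 1665.6 kJ/kg
Q = ṁ·Δh = 1623 kg/h × 1665.6 kJ/kg = 2.7032e+06 kJ/h
|Q| = 750.9 kW = 750900 W

Q = 751000 W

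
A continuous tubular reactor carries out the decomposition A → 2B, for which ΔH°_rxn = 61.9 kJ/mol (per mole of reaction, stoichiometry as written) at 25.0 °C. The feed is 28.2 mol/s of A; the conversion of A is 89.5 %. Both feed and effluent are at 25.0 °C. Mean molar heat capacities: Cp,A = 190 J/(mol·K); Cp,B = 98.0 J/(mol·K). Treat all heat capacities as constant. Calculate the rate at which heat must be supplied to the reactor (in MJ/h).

Q_in = 5620 MJ/h

Extent of reaction ξ = 0.895 × 28.2 = 25.239 mol/s
Reaction term: ξ·ΔH°_rxn = 25.239 × 61.9 = 1562.3 kJ/s
Q = ΔH = 1562.3 kJ/s = 1562.3 kW
Heat supplied = 5624.3 MJ/h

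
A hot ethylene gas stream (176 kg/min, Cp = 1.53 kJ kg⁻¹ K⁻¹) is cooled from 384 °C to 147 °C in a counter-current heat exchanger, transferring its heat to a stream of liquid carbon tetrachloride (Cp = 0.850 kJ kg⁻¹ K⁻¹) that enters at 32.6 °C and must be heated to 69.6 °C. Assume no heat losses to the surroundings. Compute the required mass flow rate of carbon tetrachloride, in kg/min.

ṁ_c = 2030 kg/min

Heat released by hot stream: Q = 176 × 1.53 × (384 − 147) = 63819 kJ/min
Energy balance on cold side (adiabatic exchanger): Q = ṁ_c·Cp_c·(T_c,out − T_c,in)
ṁ_c = 63819 / [0.850 × (69.6 − 32.6)] = 2029.2 kg/min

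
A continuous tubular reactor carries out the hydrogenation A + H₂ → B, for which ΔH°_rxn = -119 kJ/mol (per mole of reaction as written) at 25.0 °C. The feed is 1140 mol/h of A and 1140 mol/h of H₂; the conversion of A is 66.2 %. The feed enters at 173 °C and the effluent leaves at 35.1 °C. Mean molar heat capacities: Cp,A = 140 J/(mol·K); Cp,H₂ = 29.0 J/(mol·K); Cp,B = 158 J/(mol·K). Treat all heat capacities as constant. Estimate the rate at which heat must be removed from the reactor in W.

Extent of reaction ξ = 0.662 × 1140 = 754.68 mol/h
Reaction term: ξ·ΔH°_rxn = 754.68 × -119 = -89807 kJ/h
Sensible, feed 173→25 °C: -28514 kJ/h
Outlet flows (mol/h): A 385.32, H₂ 385.32, B 754.68
Sensible, products 25→35.1 °C: 1862 kJ/h
Q = ΔH = -116460 kJ/h = -32.35 kW
Heat removed = 32350 W

Q_out = 32300 W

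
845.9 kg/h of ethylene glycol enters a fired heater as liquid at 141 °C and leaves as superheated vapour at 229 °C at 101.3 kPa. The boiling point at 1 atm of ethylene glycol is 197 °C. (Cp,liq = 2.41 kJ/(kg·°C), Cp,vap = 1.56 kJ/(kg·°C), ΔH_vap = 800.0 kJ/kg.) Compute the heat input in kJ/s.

Q = 231 kJ/s

liquid 141→197 °C: 134.96 kJ/kg
vaporisation at 197 °C: 800 kJ/kg
vapour 197→229 °C: 49.92 kJ/kg
Δh = 134.96 + 800 + 49.92 = 984.88 kJ/kg
Q = ṁ·Δh = 845.9 kg/h × 984.88 kJ/kg = 833110 kJ/h
|Q| = 231.42 kW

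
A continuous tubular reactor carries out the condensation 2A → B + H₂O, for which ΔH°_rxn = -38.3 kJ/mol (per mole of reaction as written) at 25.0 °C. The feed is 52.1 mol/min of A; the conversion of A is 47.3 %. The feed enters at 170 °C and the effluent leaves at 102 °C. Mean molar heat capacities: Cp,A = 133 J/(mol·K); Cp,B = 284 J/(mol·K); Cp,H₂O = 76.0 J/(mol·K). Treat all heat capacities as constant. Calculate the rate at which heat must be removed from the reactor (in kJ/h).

Extent of reaction ξ = 0.473 × 52.1 / 2 = 12.322 mol/min
Reaction term: ξ·ΔH°_rxn = 12.322 × -38.3 = -471.92 kJ/min
Sensible, feed 170→25 °C: -1004.7 kJ/min
Outlet flows (mol/min): A 27.457, B 12.322, H₂O 12.322
Sensible, products 25→102 °C: 622.74 kJ/min
Q = ΔH = -853.93 kJ/min = -14.232 kW
Heat removed = 51236 kJ/h

Q_out = 51200 kJ/h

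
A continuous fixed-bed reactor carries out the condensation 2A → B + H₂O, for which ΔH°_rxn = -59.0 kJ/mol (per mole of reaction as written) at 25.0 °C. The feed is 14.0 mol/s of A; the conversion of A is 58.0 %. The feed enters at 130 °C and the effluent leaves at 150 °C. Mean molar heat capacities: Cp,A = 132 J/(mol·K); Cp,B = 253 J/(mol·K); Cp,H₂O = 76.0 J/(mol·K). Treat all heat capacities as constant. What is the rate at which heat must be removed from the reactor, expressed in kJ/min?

Q_out = 10200 kJ/min

Extent of reaction ξ = 0.580 × 14.0 / 2 = 4.06 mol/s
Reaction term: ξ·ΔH°_rxn = 4.06 × -59.0 = -239.54 kJ/s
Sensible, feed 130→25 °C: -194.04 kJ/s
Outlet flows (mol/s): A 5.88, B 4.06, H₂O 4.06
Sensible, products 25→150 °C: 263.99 kJ/s
Q = ΔH = -169.59 kJ/s = -169.59 kW
Heat removed = 10176 kJ/min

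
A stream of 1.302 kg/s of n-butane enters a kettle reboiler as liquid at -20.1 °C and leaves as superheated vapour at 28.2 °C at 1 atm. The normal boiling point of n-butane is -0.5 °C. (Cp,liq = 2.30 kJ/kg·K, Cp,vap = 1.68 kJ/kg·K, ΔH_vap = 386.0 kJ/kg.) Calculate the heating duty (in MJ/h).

liquid -20.1→-0.5 °C: 45.08 kJ/kg
vaporisation at -0.5 °C: 386 kJ/kg
vapour -0.5→28.2 °C: 48.216 kJ/kg
Δh = 45.08 + 386 + 48.216 = 479.3 kJ/kg
Q = ṁ·Δh = 1.302 kg/s × 479.3 kJ/kg = 624.04 kJ/s
|Q| = 624.04 kW = 2246.6 MJ/h

Q = 2250 MJ/h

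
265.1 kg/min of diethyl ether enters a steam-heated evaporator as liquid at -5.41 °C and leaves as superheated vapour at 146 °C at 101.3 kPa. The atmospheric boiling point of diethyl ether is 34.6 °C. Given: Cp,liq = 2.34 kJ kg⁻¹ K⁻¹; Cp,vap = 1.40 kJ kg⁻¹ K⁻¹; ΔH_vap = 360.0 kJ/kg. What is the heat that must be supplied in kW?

Q = 2690 kW

liquid -5.41→34.6 °C: 93.623 kJ/kg
vaporisation at 34.6 °C: 360 kJ/kg
vapour 34.6→146 °C: 155.96 kJ/kg
Δh = 93.623 + 360 + 155.96 = 609.58 kJ/kg
Q = ṁ·Δh = 265.1 kg/min × 609.58 kJ/kg = 161600 kJ/min
|Q| = 2693.3 kW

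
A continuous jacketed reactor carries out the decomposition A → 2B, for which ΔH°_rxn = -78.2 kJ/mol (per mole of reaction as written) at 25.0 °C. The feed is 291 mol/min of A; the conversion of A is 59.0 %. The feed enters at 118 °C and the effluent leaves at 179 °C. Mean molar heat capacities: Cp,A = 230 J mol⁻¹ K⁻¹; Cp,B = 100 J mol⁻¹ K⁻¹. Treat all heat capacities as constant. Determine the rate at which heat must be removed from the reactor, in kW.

Extent of reaction ξ = 0.590 × 291 = 171.69 mol/min
Reaction term: ξ·ΔH°_rxn = 171.69 × -78.2 = -13426 kJ/min
Sensible, feed 118→25 °C: -6224.5 kJ/min
Outlet flows (mol/min): A 119.31, B 343.38
Sensible, products 25→179 °C: 9514 kJ/min
Q = ΔH = -10137 kJ/min = -168.94 kW
Heat removed = 168.94 kW

Q_out = 169 kW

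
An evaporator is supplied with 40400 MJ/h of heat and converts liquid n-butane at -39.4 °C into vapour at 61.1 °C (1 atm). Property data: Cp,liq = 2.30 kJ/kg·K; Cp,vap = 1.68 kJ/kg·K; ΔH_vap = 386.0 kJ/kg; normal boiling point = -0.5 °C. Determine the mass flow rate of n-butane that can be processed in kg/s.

Δh = 2.30×(-0.5−-39.4) + 386.0 + 1.68×(61.1−-0.5) = 578.96 kJ/kg
Q = 40400 MJ/h = 11222 kJ/s = 11222 kJ/s
ṁ = Q/Δh = 11222 / 578.96 = 19.383 kg/s

ṁ = 19.4 kg/s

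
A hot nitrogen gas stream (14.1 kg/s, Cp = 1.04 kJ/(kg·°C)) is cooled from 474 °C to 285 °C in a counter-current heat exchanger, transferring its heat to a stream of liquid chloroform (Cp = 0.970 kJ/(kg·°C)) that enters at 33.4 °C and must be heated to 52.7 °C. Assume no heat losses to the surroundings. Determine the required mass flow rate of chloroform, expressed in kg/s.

ṁ_c = 148 kg/s

Heat released by hot stream: Q = 14.1 × 1.04 × (474 − 285) = 2771.5 kJ/s
Energy balance on cold side (adiabatic exchanger): Q = ṁ_c·Cp_c·(T_c,out − T_c,in)
ṁ_c = 2771.5 / [0.970 × (52.7 − 33.4)] = 148.04 kg/s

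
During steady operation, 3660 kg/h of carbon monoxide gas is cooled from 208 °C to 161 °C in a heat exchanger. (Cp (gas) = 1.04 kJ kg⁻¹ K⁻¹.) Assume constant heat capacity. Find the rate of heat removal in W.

Q_c = 49700 W

Q = ṁ·Cp·ΔT = 3660 × 1.04 × (161 − 208) = -178900 kJ/h
Converting: 178900 / 3600 s = 49.695 kW
Cooling duty = 49695 W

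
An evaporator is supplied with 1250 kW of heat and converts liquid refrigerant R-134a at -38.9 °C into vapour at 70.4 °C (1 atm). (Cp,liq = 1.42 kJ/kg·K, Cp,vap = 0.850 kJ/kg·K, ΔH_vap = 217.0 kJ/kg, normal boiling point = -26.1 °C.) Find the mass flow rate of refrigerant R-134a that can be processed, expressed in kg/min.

ṁ = 236 kg/min

Δh = 1.42×(-26.1−-38.9) + 217.0 + 0.850×(70.4−-26.1) = 317.2 kJ/kg
Q = 1250 kW = 1250 kJ/s = 75000 kJ/min
ṁ = Q/Δh = 75000 / 317.2 = 236.44 kg/min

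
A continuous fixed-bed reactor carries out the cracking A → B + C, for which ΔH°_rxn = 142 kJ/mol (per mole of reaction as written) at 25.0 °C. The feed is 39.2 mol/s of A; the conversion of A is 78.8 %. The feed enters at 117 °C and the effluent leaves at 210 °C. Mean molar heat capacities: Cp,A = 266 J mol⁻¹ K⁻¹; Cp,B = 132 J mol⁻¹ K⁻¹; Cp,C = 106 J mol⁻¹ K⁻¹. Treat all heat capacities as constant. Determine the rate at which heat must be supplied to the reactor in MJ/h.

Extent of reaction ξ = 0.788 × 39.2 = 30.89 mol/s
Reaction term: ξ·ΔH°_rxn = 30.89 × 142 = 4386.3 kJ/s
Sensible, feed 117→25 °C: -959.3 kJ/s
Outlet flows (mol/s): A 8.3104, B 30.89, C 30.89
Sensible, products 25→210 °C: 1769 kJ/s
Q = ΔH = 5196 kJ/s = 5196 kW
Heat supplied = 18706 MJ/h

Q_in = 18700 MJ/h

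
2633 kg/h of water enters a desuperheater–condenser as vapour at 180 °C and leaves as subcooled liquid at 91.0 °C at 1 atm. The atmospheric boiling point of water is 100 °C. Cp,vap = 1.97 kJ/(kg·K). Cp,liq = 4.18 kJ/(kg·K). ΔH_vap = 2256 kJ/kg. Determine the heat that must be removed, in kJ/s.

vapour 180→100 °C: -157.6 kJ/kg
condensation at 100 °C: -2256 kJ/kg
liquid 100→91.0 °C: -37.62 kJ/kg
Δh = -157.6 + -2256 + -37.62 = -2451.2 kJ/kg
Q = ṁ·Δh = 2633 kg/h × -2451.2 kJ/kg = -6.4541e+06 kJ/h
|Q| = 1792.8 kW

Q_c = 1790 kJ/s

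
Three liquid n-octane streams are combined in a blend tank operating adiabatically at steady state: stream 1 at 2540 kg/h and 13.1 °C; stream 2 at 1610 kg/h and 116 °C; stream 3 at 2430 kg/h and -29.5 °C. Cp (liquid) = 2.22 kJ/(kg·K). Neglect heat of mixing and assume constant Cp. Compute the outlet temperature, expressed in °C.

Energy balance with Q = 0: Σ ṁᵢCp,ᵢ(T_out − Tᵢ) = 0
Σ ṁᵢCp,ᵢTᵢ = 2540×2.22×13.1 + 1610×2.22×116 + 2430×2.22×-29.5 = 329330
Σ ṁᵢCp,ᵢ = 2540×2.22 + 1610×2.22 + 2430×2.22 = 14608
T_out = 329330 / 14608 = 22.545 °C

T_out = 22.5 °C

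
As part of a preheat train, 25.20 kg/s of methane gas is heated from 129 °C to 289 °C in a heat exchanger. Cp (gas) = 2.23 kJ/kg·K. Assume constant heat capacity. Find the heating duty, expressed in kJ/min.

Q = 539000 kJ/min

Q = ṁ·Cp·ΔT = 25.20 × 2.23 × (289 − 129) = 8991.4 kJ/s
Heating duty = 539480 kJ/min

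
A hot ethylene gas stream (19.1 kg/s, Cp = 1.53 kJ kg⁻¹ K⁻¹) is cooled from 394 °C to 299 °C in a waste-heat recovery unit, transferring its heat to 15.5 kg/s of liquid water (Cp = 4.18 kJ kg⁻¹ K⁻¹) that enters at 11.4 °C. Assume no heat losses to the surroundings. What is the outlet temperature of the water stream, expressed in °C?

T_c,out = 54.2 °C

Heat released by hot stream: Q = 19.1 × 1.53 × (394 − 299) = 2776.2 kJ/s
Energy balance on cold side (adiabatic exchanger): Q = ṁ_c·Cp_c·(T_c,out − T_c,in)
T_c,out = 11.4 + 2776.2/(15.5 × 4.18) = 54.249 °C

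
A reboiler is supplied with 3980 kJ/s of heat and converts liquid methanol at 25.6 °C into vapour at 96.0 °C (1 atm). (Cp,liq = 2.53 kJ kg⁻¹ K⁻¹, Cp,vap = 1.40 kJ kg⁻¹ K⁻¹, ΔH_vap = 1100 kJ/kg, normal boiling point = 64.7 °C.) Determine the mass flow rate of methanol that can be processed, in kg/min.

ṁ = 192 kg/min

Δh = 2.53×(64.7−25.6) + 1100 + 1.40×(96.0−64.7) = 1242.7 kJ/kg
Q = 3980 kJ/s = 3980 kJ/s = 238800 kJ/min
ṁ = Q/Δh = 238800 / 1242.7 = 192.16 kg/min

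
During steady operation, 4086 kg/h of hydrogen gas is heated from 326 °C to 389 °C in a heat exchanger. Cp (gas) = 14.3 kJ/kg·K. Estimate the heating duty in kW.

Q = ṁ·Cp·ΔT = 4086 × 14.3 × (389 − 326) = 3.6811e+06 kJ/h
Converting: 3.6811e+06 / 3600 s = 1022.5 kW

Q = 1020 kW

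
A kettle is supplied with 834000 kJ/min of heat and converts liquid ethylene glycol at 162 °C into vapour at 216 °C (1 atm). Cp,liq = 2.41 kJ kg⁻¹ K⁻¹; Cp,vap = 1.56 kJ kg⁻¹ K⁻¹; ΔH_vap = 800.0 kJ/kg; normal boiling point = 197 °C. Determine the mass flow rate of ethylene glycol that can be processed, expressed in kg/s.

Δh = 2.41×(197−162) + 800.0 + 1.56×(216−197) = 913.99 kJ/kg
Q = 834000 kJ/min = 13900 kJ/s = 13900 kJ/s
ṁ = Q/Δh = 13900 / 913.99 = 15.208 kg/s

ṁ = 15.2 kg/s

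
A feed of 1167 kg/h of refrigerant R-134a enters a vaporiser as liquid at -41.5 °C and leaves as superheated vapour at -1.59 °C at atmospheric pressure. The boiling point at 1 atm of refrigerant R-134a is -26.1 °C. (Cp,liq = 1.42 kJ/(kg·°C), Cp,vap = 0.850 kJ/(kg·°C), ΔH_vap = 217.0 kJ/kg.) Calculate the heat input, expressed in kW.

Q = 84.2 kW

liquid -41.5→-26.1 °C: 21.868 kJ/kg
vaporisation at -26.1 °C: 217 kJ/kg
vapour -26.1→-1.59 °C: 20.834 kJ/kg
Δh = 21.868 + 217 + 20.834 = 259.7 kJ/kg
Q = ṁ·Δh = 1167 kg/h × 259.7 kJ/kg = 303070 kJ/h
|Q| = 84.187 kW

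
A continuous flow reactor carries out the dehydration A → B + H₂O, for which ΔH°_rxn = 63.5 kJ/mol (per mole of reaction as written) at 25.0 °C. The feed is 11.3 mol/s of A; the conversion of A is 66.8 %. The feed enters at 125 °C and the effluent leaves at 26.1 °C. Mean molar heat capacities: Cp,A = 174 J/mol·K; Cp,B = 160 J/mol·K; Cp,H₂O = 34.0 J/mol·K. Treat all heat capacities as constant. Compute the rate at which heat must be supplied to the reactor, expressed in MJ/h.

Extent of reaction ξ = 0.668 × 11.3 = 7.5484 mol/s
Reaction term: ξ·ΔH°_rxn = 7.5484 × 63.5 = 479.32 kJ/s
Sensible, feed 125→25 °C: -196.62 kJ/s
Outlet flows (mol/s): A 3.7516, B 7.5484, H₂O 7.5484
Sensible, products 25→26.1 °C: 2.3289 kJ/s
Q = ΔH = 285.03 kJ/s = 285.03 kW
Heat supplied = 1026.1 MJ/h

Q_in = 1030 MJ/h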